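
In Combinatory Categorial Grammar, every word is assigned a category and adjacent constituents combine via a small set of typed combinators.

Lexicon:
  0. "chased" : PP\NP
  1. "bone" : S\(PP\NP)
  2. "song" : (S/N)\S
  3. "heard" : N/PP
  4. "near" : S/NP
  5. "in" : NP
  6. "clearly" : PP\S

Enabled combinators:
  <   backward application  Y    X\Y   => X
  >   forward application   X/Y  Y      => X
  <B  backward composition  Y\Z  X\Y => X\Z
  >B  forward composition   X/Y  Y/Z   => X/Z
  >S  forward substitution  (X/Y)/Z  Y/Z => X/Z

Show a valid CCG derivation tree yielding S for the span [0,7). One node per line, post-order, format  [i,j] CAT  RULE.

[0,1] PP\NP  lex  "chased"
[1,2] S\(PP\NP)  lex  "bone"
[0,2] S  <  k=1
[2,3] (S/N)\S  lex  "song"
[0,3] S/N  <  k=2
[3,4] N/PP  lex  "heard"
[4,5] S/NP  lex  "near"
[5,6] NP  lex  "in"
[4,6] S  >  k=5
[6,7] PP\S  lex  "clearly"
[4,7] PP  <  k=6
[3,7] N  >  k=4
[0,7] S  >  k=3

[0,7] S   >
  [0,3] S/N   <
    [0,2] S   <
      [0,1] "chased" : PP\NP
      [1,2] "bone" : S\(PP\NP)
    [2,3] "song" : (S/N)\S
  [3,7] N   >
    [3,4] "heard" : N/PP
    [4,7] PP   <
      [4,6] S   >
        [4,5] "near" : S/NP
        [5,6] "in" : NP
      [6,7] "clearly" : PP\S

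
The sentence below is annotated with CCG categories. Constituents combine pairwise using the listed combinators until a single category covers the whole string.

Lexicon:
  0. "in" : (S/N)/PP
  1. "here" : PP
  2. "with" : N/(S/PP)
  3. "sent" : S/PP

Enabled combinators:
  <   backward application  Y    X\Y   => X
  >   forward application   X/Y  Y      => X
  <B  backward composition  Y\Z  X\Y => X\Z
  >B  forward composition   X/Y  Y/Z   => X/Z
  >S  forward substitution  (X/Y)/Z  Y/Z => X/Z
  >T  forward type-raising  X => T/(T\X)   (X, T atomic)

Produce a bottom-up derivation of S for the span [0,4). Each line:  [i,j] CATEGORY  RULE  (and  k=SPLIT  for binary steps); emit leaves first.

[0,1] (S/N)/PP  lex  "in"
[1,2] PP  lex  "here"
[0,2] S/N  >  k=1
[2,3] N/(S/PP)  lex  "with"
[3,4] S/PP  lex  "sent"
[2,4] N  >  k=3
[0,4] S  >  k=2

[0,4] S   >
  [0,2] S/N   >
    [0,1] "in" : (S/N)/PP
    [1,2] "here" : PP
  [2,4] N   >
    [2,3] "with" : N/(S/PP)
    [3,4] "sent" : S/PP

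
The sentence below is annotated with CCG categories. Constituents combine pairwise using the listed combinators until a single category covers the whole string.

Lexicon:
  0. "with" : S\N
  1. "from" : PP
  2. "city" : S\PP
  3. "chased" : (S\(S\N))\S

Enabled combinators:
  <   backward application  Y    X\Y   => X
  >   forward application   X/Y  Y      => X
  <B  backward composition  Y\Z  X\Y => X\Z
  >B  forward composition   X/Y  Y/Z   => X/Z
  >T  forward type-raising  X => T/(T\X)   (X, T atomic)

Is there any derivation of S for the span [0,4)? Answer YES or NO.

[0,4] S   <
  [0,1] "with" : S\N
  [1,4] S\(S\N)   <
    [1,3] S   <
      [1,2] "from" : PP
      [2,3] "city" : S\PP
    [3,4] "chased" : (S\(S\N))\S

YES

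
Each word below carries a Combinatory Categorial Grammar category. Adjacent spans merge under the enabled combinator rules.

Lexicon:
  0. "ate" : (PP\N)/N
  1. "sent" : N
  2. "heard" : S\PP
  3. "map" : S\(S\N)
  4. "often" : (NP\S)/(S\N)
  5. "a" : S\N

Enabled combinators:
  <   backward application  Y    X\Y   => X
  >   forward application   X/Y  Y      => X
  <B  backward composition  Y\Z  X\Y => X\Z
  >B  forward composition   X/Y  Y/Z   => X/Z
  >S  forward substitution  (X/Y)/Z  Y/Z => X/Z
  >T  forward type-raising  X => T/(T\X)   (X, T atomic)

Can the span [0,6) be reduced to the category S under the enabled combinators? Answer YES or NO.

(PP\N)/N N S\PP S\(S\N) (NP\S)/(S\N) S\N
CKY chart[0,6] = {N/(N\NP), NP, NP/(NP\NP), PP/(PP\NP), S/(S\NP)}; S ∉ chart

NO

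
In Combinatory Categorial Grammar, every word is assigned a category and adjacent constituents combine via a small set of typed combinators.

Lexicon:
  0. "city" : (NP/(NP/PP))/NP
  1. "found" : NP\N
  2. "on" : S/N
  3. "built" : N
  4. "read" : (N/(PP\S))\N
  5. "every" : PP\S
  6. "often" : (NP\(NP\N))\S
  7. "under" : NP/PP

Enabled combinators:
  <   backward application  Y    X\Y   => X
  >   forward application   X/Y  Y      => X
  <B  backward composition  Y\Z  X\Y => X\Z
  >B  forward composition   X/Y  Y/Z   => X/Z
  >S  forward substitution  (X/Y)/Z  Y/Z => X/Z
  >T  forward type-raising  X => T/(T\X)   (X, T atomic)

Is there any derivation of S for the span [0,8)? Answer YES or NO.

NO

(NP/(NP/PP))/NP NP\N S/N N (N/(PP\S))\N PP\S (NP\(NP\N))\S NP/PP
CKY chart[0,8] = {N/(N\NP), NP, NP/(NP\NP), PP/(PP\NP), S/(S\NP)}; S ∉ chart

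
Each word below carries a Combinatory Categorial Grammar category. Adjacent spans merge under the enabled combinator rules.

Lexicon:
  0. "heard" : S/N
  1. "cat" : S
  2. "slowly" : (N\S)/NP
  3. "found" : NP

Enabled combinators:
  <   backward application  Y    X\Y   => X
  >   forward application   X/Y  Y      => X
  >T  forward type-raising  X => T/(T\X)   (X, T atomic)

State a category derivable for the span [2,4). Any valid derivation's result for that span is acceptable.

[0,4] S   >
  [0,1] "heard" : S/N
  [1,4] N   <
    [1,2] "cat" : S
    [2,4] N\S   >
      [2,3] "slowly" : (N\S)/NP
      [3,4] "found" : NP

N\S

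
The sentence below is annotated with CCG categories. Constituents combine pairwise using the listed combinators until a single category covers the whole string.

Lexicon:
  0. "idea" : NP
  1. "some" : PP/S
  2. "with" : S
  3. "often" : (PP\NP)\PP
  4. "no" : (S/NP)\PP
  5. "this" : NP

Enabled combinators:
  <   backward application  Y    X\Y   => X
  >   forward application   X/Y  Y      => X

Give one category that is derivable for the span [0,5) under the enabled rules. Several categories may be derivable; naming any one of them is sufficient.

[0,6] S   >
  [0,5] S/NP   <
    [0,4] PP   <
      [0,1] "idea" : NP
      [1,4] PP\NP   <
        [1,3] PP   >
          [1,2] "some" : PP/S
          [2,3] "with" : S
        [3,4] "often" : (PP\NP)\PP
    [4,5] "no" : (S/NP)\PP
  [5,6] "this" : NP

S/NP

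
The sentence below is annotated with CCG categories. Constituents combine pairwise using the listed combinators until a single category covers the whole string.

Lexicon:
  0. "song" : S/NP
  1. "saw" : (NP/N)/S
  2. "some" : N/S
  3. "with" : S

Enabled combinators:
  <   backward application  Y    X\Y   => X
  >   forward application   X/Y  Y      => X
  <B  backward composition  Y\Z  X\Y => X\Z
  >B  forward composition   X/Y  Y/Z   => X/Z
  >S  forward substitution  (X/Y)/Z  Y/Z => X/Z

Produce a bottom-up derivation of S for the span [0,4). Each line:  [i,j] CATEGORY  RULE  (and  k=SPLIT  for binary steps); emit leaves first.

[0,4] S   >
  [0,1] "song" : S/NP
  [1,4] NP   >
    [1,3] NP/S   >S
      [1,2] "saw" : (NP/N)/S
      [2,3] "some" : N/S
    [3,4] "with" : S

[0,1] S/NP  lex  "song"
[1,2] (NP/N)/S  lex  "saw"
[2,3] N/S  lex  "some"
[1,3] NP/S  >S  k=2
[3,4] S  lex  "with"
[1,4] NP  >  k=3
[0,4] S  >  k=1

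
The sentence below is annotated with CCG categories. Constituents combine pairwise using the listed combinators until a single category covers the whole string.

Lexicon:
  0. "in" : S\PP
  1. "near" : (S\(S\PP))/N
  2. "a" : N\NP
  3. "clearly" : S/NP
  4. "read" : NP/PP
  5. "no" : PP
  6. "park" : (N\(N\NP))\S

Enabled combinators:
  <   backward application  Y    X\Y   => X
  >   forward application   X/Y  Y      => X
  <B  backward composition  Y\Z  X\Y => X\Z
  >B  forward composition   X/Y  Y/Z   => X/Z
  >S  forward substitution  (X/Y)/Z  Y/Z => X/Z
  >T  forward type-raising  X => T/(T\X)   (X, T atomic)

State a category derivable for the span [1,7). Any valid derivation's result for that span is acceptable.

[0,7] S   <
  [0,1] "in" : S\PP
  [1,7] S\(S\PP)   >
    [1,2] "near" : (S\(S\PP))/N
    [2,7] N   <
      [2,3] "a" : N\NP
      [3,7] N\(N\NP)   <
        [3,6] S   >
          [3,5] S/PP   >B
            [3,4] "clearly" : S/NP
            [4,5] "read" : NP/PP
          [5,6] "no" : PP
        [6,7] "park" : (N\(N\NP))\S

S\(S\PP)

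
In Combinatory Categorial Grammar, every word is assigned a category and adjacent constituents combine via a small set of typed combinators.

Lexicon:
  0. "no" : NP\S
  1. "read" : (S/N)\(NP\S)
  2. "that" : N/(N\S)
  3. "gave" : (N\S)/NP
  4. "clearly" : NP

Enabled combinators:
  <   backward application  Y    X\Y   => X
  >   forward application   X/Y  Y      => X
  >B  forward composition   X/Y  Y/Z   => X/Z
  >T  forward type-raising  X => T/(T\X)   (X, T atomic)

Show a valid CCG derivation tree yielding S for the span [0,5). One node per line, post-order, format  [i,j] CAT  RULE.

[0,5] S   >
  [0,2] S/N   <
    [0,1] "no" : NP\S
    [1,2] "read" : (S/N)\(NP\S)
  [2,5] N   >
    [2,4] N/NP   >B
      [2,3] "that" : N/(N\S)
      [3,4] "gave" : (N\S)/NP
    [4,5] "clearly" : NP

[0,1] NP\S  lex  "no"
[1,2] (S/N)\(NP\S)  lex  "read"
[0,2] S/N  <  k=1
[2,3] N/(N\S)  lex  "that"
[3,4] (N\S)/NP  lex  "gave"
[2,4] N/NP  >B  k=3
[4,5] NP  lex  "clearly"
[2,5] N  >  k=4
[0,5] S  >  k=2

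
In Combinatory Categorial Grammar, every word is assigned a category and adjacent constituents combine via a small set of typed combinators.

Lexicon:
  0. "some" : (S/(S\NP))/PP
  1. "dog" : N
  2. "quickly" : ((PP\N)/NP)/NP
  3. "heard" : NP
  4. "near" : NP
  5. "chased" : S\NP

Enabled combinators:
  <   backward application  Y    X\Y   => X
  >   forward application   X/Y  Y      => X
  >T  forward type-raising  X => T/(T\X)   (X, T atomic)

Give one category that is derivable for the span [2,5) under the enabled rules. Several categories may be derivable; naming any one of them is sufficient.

PP\N

[0,6] S   >
  [0,5] S/(S\NP)   >
    [0,1] "some" : (S/(S\NP))/PP
    [1,5] PP   >
      [1,2] PP/(PP\N)   >T
        [1,2] "dog" : N
      [2,5] PP\N   >
        [2,4] (PP\N)/NP   >
          [2,3] "quickly" : ((PP\N)/NP)/NP
          [3,4] "heard" : NP
        [4,5] "near" : NP
  [5,6] "chased" : S\NP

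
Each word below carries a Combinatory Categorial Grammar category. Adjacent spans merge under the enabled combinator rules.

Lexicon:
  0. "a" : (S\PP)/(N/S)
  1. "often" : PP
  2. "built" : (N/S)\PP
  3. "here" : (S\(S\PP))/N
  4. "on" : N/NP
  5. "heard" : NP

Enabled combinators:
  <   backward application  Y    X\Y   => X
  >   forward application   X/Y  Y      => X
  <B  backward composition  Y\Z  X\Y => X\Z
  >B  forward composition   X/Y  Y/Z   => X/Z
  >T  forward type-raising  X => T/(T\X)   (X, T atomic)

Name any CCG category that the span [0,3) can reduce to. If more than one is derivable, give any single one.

[0,6] S   <
  [0,3] S\PP   >
    [0,1] "a" : (S\PP)/(N/S)
    [1,3] N/S   <
      [1,2] "often" : PP
      [2,3] "built" : (N/S)\PP
  [3,6] S\(S\PP)   >
    [3,4] "here" : (S\(S\PP))/N
    [4,6] N   >
      [4,5] "on" : N/NP
      [5,6] "heard" : NP

S\PP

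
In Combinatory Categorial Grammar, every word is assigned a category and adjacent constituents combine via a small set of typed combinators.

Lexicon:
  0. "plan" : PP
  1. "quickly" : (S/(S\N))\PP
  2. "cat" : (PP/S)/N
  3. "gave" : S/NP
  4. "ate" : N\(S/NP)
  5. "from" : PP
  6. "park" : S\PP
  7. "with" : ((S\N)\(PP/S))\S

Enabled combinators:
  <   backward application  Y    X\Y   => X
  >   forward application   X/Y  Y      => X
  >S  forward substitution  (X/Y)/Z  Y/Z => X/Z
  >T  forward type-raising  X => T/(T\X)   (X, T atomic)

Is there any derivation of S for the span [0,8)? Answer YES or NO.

[0,8] S   >
  [0,2] S/(S\N)   <
    [0,1] "plan" : PP
    [1,2] "quickly" : (S/(S\N))\PP
  [2,8] S\N   <
    [2,5] PP/S   >
      [2,3] "cat" : (PP/S)/N
      [3,5] N   <
        [3,4] "gave" : S/NP
        [4,5] "ate" : N\(S/NP)
    [5,8] (S\N)\(PP/S)   <
      [5,7] S   >
        [5,6] S/(S\PP)   >T
          [5,6] "from" : PP
        [6,7] "park" : S\PP
      [7,8] "with" : ((S\N)\(PP/S))\S

YES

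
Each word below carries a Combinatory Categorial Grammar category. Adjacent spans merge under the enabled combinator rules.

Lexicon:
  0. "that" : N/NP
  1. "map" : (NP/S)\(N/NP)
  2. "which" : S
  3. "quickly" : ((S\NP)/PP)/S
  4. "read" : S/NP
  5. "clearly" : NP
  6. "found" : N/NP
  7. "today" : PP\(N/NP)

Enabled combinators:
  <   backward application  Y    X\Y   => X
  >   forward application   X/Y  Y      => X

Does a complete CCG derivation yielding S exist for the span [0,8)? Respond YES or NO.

YES

[0,8] S   <
  [0,3] NP   >
    [0,2] NP/S   <
      [0,1] "that" : N/NP
      [1,2] "map" : (NP/S)\(N/NP)
    [2,3] "which" : S
  [3,8] S\NP   >
    [3,6] (S\NP)/PP   >
      [3,4] "quickly" : ((S\NP)/PP)/S
      [4,6] S   >
        [4,5] "read" : S/NP
        [5,6] "clearly" : NP
    [6,8] PP   <
      [6,7] "found" : N/NP
      [7,8] "today" : PP\(N/NP)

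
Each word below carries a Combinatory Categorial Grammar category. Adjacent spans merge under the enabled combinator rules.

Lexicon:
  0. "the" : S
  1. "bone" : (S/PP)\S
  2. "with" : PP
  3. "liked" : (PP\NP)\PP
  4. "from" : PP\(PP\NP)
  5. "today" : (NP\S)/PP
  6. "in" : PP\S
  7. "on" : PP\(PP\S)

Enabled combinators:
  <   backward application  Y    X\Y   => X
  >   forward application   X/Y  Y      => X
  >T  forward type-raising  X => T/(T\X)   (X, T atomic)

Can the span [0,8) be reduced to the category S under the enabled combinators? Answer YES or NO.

NO

S (S/PP)\S PP (PP\NP)\PP PP\(PP\NP) (NP\S)/PP PP\S PP\(PP\S)
CKY chart[0,8] = {N/(N\NP), NP, NP/(NP\NP), PP/(PP\NP), S/(S\NP)}; S ∉ chart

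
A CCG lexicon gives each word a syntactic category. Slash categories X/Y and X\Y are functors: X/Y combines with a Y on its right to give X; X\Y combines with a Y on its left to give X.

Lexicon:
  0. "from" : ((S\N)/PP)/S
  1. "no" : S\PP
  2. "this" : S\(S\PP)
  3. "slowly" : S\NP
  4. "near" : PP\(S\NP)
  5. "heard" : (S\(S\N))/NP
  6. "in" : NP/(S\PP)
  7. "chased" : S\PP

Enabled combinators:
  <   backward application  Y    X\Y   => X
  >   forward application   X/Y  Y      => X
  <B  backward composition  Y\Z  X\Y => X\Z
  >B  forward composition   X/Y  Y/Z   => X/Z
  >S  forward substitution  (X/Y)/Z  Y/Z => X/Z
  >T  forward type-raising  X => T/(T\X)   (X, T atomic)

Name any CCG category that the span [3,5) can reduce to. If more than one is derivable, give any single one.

PP

[0,8] S   <
  [0,5] S\N   >
    [0,3] (S\N)/PP   >
      [0,1] "from" : ((S\N)/PP)/S
      [1,3] S   <
        [1,2] "no" : S\PP
        [2,3] "this" : S\(S\PP)
    [3,5] PP   <
      [3,4] "slowly" : S\NP
      [4,5] "near" : PP\(S\NP)
  [5,8] S\(S\N)   >
    [5,6] "heard" : (S\(S\N))/NP
    [6,8] NP   >
      [6,7] "in" : NP/(S\PP)
      [7,8] "chased" : S\PP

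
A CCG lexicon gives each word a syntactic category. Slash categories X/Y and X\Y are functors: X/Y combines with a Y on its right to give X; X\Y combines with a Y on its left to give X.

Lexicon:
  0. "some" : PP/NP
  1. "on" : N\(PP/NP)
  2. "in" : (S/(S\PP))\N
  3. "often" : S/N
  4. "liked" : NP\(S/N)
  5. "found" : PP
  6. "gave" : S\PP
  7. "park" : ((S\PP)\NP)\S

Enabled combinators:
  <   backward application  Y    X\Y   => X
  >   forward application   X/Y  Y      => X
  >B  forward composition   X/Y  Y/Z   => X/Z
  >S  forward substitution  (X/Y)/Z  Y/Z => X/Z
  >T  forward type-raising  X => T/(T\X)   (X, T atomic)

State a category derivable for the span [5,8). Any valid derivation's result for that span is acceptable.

[0,8] S   >
  [0,3] S/(S\PP)   <
    [0,2] N   <
      [0,1] "some" : PP/NP
      [1,2] "on" : N\(PP/NP)
    [2,3] "in" : (S/(S\PP))\N
  [3,8] S\PP   <
    [3,5] NP   <
      [3,4] "often" : S/N
      [4,5] "liked" : NP\(S/N)
    [5,8] (S\PP)\NP   <
      [5,7] S   >
        [5,6] S/(S\PP)   >T
          [5,6] "found" : PP
        [6,7] "gave" : S\PP
      [7,8] "park" : ((S\PP)\NP)\S

(S\PP)\NP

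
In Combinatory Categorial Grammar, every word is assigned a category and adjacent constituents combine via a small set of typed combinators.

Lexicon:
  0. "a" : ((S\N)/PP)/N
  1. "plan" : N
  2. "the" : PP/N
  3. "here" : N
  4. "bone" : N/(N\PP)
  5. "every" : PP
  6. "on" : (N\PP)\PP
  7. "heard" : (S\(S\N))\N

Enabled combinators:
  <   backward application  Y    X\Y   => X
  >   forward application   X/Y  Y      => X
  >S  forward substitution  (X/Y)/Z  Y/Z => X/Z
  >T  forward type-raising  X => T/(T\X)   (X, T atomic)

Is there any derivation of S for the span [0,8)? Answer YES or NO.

[0,8] S   <
  [0,4] S\N   >
    [0,2] (S\N)/PP   >
      [0,1] "a" : ((S\N)/PP)/N
      [1,2] "plan" : N
    [2,4] PP   >
      [2,3] "the" : PP/N
      [3,4] "here" : N
  [4,8] S\(S\N)   <
    [4,7] N   >
      [4,5] "bone" : N/(N\PP)
      [5,7] N\PP   <
        [5,6] "every" : PP
        [6,7] "on" : (N\PP)\PP
    [7,8] "heard" : (S\(S\N))\N

YES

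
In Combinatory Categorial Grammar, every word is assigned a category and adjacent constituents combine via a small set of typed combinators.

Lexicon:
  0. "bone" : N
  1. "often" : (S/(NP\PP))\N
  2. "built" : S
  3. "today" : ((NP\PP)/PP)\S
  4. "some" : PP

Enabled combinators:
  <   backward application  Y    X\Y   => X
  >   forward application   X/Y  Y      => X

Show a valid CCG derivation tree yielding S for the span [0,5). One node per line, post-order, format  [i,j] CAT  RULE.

[0,1] N  lex  "bone"
[1,2] (S/(NP\PP))\N  lex  "often"
[0,2] S/(NP\PP)  <  k=1
[2,3] S  lex  "built"
[3,4] ((NP\PP)/PP)\S  lex  "today"
[2,4] (NP\PP)/PP  <  k=3
[4,5] PP  lex  "some"
[2,5] NP\PP  >  k=4
[0,5] S  >  k=2

[0,5] S   >
  [0,2] S/(NP\PP)   <
    [0,1] "bone" : N
    [1,2] "often" : (S/(NP\PP))\N
  [2,5] NP\PP   >
    [2,4] (NP\PP)/PP   <
      [2,3] "built" : S
      [3,4] "today" : ((NP\PP)/PP)\S
    [4,5] "some" : PP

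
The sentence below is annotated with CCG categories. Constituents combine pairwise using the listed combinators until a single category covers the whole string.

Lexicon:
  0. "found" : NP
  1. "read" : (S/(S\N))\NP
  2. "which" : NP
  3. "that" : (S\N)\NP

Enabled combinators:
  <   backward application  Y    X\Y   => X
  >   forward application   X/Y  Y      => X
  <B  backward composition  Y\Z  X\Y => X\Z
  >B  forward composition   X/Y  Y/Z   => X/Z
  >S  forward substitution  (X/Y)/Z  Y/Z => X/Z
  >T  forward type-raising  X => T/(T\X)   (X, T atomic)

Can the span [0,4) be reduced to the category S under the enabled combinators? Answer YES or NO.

YES

[0,4] S   >
  [0,2] S/(S\N)   <
    [0,1] "found" : NP
    [1,2] "read" : (S/(S\N))\NP
  [2,4] S\N   <
    [2,3] "which" : NP
    [3,4] "that" : (S\N)\NP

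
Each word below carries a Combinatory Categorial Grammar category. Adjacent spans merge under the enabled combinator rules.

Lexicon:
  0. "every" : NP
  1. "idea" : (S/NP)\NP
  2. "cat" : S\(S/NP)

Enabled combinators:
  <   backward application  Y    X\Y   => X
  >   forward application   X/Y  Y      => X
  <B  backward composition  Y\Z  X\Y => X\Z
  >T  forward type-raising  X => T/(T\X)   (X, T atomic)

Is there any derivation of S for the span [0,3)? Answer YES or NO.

YES

[0,3] S   >
  [0,1] S/(S\NP)   >T
    [0,1] "every" : NP
  [1,3] S\NP   <B
    [1,2] "idea" : (S/NP)\NP
    [2,3] "cat" : S\(S/NP)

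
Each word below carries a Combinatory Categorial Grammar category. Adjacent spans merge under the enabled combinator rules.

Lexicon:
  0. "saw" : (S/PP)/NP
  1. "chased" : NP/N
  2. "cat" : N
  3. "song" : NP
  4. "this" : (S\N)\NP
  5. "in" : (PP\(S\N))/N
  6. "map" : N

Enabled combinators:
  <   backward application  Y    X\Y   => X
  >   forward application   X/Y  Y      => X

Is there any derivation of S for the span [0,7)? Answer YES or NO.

YES

[0,7] S   >
  [0,3] S/PP   >
    [0,1] "saw" : (S/PP)/NP
    [1,3] NP   >
      [1,2] "chased" : NP/N
      [2,3] "cat" : N
  [3,7] PP   <
    [3,5] S\N   <
      [3,4] "song" : NP
      [4,5] "this" : (S\N)\NP
    [5,7] PP\(S\N)   >
      [5,6] "in" : (PP\(S\N))/N
      [6,7] "map" : N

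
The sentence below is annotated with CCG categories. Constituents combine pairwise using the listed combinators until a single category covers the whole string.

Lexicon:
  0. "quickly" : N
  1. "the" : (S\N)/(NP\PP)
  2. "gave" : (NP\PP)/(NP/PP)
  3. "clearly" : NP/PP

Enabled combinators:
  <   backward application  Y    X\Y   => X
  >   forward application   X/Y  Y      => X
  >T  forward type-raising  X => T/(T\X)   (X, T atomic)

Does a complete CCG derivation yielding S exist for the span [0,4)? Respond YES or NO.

[0,4] S   <
  [0,1] "quickly" : N
  [1,4] S\N   >
    [1,2] "the" : (S\N)/(NP\PP)
    [2,4] NP\PP   >
      [2,3] "gave" : (NP\PP)/(NP/PP)
      [3,4] "clearly" : NP/PP

YES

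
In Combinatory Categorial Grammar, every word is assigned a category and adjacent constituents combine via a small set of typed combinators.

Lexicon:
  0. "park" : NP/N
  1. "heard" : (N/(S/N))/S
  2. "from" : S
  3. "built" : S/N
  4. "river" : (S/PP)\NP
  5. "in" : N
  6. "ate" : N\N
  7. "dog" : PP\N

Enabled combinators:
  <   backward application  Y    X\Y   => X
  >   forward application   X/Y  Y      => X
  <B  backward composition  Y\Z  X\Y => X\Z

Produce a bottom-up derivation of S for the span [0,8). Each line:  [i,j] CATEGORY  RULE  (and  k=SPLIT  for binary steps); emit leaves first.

[0,8] S   >
  [0,5] S/PP   <
    [0,4] NP   >
      [0,1] "park" : NP/N
      [1,4] N   >
        [1,3] N/(S/N)   >
          [1,2] "heard" : (N/(S/N))/S
          [2,3] "from" : S
        [3,4] "built" : S/N
    [4,5] "river" : (S/PP)\NP
  [5,8] PP   <
    [5,6] "in" : N
    [6,8] PP\N   <B
      [6,7] "ate" : N\N
      [7,8] "dog" : PP\N

[0,1] NP/N  lex  "park"
[1,2] (N/(S/N))/S  lex  "heard"
[2,3] S  lex  "from"
[1,3] N/(S/N)  >  k=2
[3,4] S/N  lex  "built"
[1,4] N  >  k=3
[0,4] NP  >  k=1
[4,5] (S/PP)\NP  lex  "river"
[0,5] S/PP  <  k=4
[5,6] N  lex  "in"
[6,7] N\N  lex  "ate"
[7,8] PP\N  lex  "dog"
[6,8] PP\N  <B  k=7
[5,8] PP  <  k=6
[0,8] S  >  k=5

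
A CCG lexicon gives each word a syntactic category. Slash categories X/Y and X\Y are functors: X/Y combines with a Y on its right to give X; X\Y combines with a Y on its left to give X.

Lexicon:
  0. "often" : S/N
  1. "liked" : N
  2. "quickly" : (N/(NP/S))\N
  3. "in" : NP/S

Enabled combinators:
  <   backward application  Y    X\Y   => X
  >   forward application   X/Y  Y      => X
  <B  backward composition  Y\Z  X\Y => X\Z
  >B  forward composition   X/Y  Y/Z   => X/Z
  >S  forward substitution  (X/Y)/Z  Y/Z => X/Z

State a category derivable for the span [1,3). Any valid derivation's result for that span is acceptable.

[0,4] S   >
  [0,1] "often" : S/N
  [1,4] N   >
    [1,3] N/(NP/S)   <
      [1,2] "liked" : N
      [2,3] "quickly" : (N/(NP/S))\N
    [3,4] "in" : NP/S

N/(NP/S)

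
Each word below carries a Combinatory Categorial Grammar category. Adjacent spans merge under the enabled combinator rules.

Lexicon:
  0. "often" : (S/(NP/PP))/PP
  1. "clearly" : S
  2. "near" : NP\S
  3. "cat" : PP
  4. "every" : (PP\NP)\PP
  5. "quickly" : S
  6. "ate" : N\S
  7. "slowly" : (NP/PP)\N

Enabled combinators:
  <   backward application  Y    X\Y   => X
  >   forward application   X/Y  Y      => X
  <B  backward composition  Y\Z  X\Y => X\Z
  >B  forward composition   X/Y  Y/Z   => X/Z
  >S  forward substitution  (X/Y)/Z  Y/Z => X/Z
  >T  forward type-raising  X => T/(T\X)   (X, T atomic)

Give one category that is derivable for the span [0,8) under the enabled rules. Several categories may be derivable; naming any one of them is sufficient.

[0,8] S   >
  [0,5] S/(NP/PP)   >
    [0,1] "often" : (S/(NP/PP))/PP
    [1,5] PP   <
      [1,3] NP   <
        [1,2] "clearly" : S
        [2,3] "near" : NP\S
      [3,5] PP\NP   <
        [3,4] "cat" : PP
        [4,5] "every" : (PP\NP)\PP
  [5,8] NP/PP   <
    [5,7] N   >
      [5,6] N/(N\S)   >T
        [5,6] "quickly" : S
      [6,7] "ate" : N\S
    [7,8] "slowly" : (NP/PP)\N

S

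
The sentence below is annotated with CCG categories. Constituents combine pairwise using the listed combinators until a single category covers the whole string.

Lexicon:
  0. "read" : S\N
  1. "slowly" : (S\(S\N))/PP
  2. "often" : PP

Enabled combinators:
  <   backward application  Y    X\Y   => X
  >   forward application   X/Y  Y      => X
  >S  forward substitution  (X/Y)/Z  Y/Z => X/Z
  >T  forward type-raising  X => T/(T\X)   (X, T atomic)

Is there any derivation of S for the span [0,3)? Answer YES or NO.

[0,3] S   <
  [0,1] "read" : S\N
  [1,3] S\(S\N)   >
    [1,2] "slowly" : (S\(S\N))/PP
    [2,3] "often" : PP

YES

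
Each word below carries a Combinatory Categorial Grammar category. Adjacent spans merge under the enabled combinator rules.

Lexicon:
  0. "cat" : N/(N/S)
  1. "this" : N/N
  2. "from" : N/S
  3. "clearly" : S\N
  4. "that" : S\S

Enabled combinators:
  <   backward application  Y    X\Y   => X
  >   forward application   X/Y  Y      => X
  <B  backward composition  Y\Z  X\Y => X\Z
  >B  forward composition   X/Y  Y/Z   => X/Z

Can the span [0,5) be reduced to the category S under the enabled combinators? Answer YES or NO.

YES

[0,5] S   <
  [0,3] N   >
    [0,1] "cat" : N/(N/S)
    [1,3] N/S   >B
      [1,2] "this" : N/N
      [2,3] "from" : N/S
  [3,5] S\N   <B
    [3,4] "clearly" : S\N
    [4,5] "that" : S\S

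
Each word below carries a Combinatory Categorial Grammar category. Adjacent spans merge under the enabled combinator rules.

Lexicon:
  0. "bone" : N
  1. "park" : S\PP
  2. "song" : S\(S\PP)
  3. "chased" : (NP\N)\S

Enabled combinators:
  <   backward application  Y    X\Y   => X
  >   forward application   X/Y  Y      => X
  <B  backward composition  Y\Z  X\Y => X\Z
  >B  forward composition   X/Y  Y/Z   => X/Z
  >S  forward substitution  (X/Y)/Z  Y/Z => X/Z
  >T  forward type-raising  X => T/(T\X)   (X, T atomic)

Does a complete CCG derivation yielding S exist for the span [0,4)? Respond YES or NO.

N S\PP S\(S\PP) (NP\N)\S
CKY chart[0,4] = {N/(N\NP), NP, NP/(NP\NP), PP/(PP\NP), S/(S\NP)}; S ∉ chart

NO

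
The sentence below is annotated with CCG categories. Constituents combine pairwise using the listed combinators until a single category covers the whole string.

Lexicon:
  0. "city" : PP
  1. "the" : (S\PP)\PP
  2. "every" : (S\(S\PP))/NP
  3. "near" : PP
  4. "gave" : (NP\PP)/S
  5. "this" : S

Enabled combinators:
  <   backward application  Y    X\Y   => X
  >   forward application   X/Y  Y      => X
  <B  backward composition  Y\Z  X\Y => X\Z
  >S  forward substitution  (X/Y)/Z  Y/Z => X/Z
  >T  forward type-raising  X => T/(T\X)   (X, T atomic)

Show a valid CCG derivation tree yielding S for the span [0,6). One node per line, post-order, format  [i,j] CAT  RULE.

[0,6] S   <
  [0,2] S\PP   <
    [0,1] "city" : PP
    [1,2] "the" : (S\PP)\PP
  [2,6] S\(S\PP)   >
    [2,3] "every" : (S\(S\PP))/NP
    [3,6] NP   >
      [3,4] NP/(NP\PP)   >T
        [3,4] "near" : PP
      [4,6] NP\PP   >
        [4,5] "gave" : (NP\PP)/S
        [5,6] "this" : S

[0,1] PP  lex  "city"
[1,2] (S\PP)\PP  lex  "the"
[0,2] S\PP  <  k=1
[2,3] (S\(S\PP))/NP  lex  "every"
[3,4] PP  lex  "near"
[3,4] NP/(NP\PP)  >T
[4,5] (NP\PP)/S  lex  "gave"
[5,6] S  lex  "this"
[4,6] NP\PP  >  k=5
[3,6] NP  >  k=4
[2,6] S\(S\PP)  >  k=3
[0,6] S  <  k=2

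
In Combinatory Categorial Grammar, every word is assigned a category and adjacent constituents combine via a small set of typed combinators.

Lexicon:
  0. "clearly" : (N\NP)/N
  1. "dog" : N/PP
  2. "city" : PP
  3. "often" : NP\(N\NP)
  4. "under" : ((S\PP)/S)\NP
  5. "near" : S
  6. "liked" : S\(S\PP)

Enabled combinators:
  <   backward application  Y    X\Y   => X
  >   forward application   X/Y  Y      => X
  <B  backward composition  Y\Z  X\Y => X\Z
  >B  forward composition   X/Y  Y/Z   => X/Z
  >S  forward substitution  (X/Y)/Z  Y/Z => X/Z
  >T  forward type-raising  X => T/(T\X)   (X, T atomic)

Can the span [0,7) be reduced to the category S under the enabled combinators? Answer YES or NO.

YES

[0,7] S   <
  [0,6] S\PP   >
    [0,5] (S\PP)/S   <
      [0,4] NP   <
        [0,3] N\NP   >
          [0,1] "clearly" : (N\NP)/N
          [1,3] N   >
            [1,2] "dog" : N/PP
            [2,3] "city" : PP
        [3,4] "often" : NP\(N\NP)
      [4,5] "under" : ((S\PP)/S)\NP
    [5,6] "near" : S
  [6,7] "liked" : S\(S\PP)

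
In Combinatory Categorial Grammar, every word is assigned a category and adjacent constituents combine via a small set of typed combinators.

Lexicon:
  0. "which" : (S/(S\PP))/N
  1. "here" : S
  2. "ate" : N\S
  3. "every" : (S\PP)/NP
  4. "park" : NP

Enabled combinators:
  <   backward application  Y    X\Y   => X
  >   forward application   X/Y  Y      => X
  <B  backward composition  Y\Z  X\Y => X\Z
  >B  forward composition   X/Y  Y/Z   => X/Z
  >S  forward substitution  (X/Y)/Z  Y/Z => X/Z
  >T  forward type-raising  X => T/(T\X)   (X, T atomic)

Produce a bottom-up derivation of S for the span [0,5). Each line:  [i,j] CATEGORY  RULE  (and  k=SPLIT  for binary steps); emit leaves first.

[0,5] S   >
  [0,3] S/(S\PP)   >
    [0,1] "which" : (S/(S\PP))/N
    [1,3] N   <
      [1,2] "here" : S
      [2,3] "ate" : N\S
  [3,5] S\PP   >
    [3,4] "every" : (S\PP)/NP
    [4,5] "park" : NP

[0,1] (S/(S\PP))/N  lex  "which"
[1,2] S  lex  "here"
[2,3] N\S  lex  "ate"
[1,3] N  <  k=2
[0,3] S/(S\PP)  >  k=1
[3,4] (S\PP)/NP  lex  "every"
[4,5] NP  lex  "park"
[3,5] S\PP  >  k=4
[0,5] S  >  k=3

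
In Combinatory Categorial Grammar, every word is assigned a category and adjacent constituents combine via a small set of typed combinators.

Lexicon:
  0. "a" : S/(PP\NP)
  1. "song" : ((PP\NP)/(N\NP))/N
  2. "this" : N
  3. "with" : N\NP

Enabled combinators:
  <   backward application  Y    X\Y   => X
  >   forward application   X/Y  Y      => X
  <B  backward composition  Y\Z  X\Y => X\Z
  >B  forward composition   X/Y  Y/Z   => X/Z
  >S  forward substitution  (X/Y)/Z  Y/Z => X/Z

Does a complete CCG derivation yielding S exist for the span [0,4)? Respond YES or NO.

YES

[0,4] S   >
  [0,1] "a" : S/(PP\NP)
  [1,4] PP\NP   >
    [1,3] (PP\NP)/(N\NP)   >
      [1,2] "song" : ((PP\NP)/(N\NP))/N
      [2,3] "this" : N
    [3,4] "with" : N\NP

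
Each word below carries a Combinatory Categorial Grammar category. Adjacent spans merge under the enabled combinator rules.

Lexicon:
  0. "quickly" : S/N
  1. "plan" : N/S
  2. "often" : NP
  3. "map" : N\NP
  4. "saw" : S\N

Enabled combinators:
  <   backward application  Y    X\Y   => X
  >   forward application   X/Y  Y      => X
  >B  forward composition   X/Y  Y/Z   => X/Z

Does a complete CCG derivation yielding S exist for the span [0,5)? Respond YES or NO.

[0,5] S   >
  [0,1] "quickly" : S/N
  [1,5] N   >
    [1,2] "plan" : N/S
    [2,5] S   <
      [2,4] N   <
        [2,3] "often" : NP
        [3,4] "map" : N\NP
      [4,5] "saw" : S\N

YES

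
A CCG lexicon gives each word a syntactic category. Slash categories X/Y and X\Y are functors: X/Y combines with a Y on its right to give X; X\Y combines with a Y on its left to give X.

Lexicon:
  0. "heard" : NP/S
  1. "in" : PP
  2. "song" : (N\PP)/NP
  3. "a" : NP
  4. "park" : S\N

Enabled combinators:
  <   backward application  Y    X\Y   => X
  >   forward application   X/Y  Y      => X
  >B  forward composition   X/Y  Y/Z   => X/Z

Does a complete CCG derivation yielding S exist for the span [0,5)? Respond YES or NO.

NP/S PP (N\PP)/NP NP S\N
CKY chart[0,5] = {NP}; S ∉ chart

NO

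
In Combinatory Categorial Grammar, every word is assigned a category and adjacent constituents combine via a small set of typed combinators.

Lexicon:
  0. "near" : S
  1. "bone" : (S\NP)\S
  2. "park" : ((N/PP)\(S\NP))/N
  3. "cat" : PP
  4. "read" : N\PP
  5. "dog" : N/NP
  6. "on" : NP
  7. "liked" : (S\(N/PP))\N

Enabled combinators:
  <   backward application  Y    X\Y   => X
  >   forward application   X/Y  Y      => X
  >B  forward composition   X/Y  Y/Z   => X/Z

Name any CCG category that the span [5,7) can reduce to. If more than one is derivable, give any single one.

[0,8] S   <
  [0,5] N/PP   <
    [0,2] S\NP   <
      [0,1] "near" : S
      [1,2] "bone" : (S\NP)\S
    [2,5] (N/PP)\(S\NP)   >
      [2,3] "park" : ((N/PP)\(S\NP))/N
      [3,5] N   <
        [3,4] "cat" : PP
        [4,5] "read" : N\PP
  [5,8] S\(N/PP)   <
    [5,7] N   >
      [5,6] "dog" : N/NP
      [6,7] "on" : NP
    [7,8] "liked" : (S\(N/PP))\N

N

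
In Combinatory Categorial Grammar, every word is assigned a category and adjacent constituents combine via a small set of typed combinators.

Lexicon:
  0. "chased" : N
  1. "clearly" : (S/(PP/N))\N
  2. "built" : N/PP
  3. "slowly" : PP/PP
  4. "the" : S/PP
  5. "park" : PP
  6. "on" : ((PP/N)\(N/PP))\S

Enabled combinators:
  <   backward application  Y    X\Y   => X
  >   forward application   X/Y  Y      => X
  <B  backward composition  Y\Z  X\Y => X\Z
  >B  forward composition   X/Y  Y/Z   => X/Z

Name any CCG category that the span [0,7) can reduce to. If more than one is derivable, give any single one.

[0,7] S   >
  [0,2] S/(PP/N)   <
    [0,1] "chased" : N
    [1,2] "clearly" : (S/(PP/N))\N
  [2,7] PP/N   <
    [2,4] N/PP   >B
      [2,3] "built" : N/PP
      [3,4] "slowly" : PP/PP
    [4,7] (PP/N)\(N/PP)   <
      [4,6] S   >
        [4,5] "the" : S/PP
        [5,6] "park" : PP
      [6,7] "on" : ((PP/N)\(N/PP))\S

S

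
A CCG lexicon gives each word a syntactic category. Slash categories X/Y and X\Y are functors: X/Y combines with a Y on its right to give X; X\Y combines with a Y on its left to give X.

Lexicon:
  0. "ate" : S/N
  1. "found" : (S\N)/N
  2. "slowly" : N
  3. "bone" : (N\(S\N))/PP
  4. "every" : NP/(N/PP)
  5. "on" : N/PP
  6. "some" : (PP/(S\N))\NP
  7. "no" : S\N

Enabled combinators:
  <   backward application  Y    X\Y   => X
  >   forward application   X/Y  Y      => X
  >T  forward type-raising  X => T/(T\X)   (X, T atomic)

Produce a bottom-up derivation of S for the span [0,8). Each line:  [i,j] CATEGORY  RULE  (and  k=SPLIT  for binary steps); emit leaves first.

[0,8] S   >
  [0,1] "ate" : S/N
  [1,8] N   <
    [1,3] S\N   >
      [1,2] "found" : (S\N)/N
      [2,3] "slowly" : N
    [3,8] N\(S\N)   >
      [3,4] "bone" : (N\(S\N))/PP
      [4,8] PP   >
        [4,7] PP/(S\N)   <
          [4,6] NP   >
            [4,5] "every" : NP/(N/PP)
            [5,6] "on" : N/PP
          [6,7] "some" : (PP/(S\N))\NP
        [7,8] "no" : S\N

[0,1] S/N  lex  "ate"
[1,2] (S\N)/N  lex  "found"
[2,3] N  lex  "slowly"
[1,3] S\N  >  k=2
[3,4] (N\(S\N))/PP  lex  "bone"
[4,5] NP/(N/PP)  lex  "every"
[5,6] N/PP  lex  "on"
[4,6] NP  >  k=5
[6,7] (PP/(S\N))\NP  lex  "some"
[4,7] PP/(S\N)  <  k=6
[7,8] S\N  lex  "no"
[4,8] PP  >  k=7
[3,8] N\(S\N)  >  k=4
[1,8] N  <  k=3
[0,8] S  >  k=1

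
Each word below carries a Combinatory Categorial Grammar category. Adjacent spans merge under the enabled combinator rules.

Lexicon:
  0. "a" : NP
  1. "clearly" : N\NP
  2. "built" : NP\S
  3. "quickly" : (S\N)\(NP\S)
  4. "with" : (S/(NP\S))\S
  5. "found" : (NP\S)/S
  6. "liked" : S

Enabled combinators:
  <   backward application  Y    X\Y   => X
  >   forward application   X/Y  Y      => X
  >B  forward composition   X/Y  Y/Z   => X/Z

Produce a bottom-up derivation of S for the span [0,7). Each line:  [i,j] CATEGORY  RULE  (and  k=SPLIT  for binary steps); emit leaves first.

[0,1] NP  lex  "a"
[1,2] N\NP  lex  "clearly"
[0,2] N  <  k=1
[2,3] NP\S  lex  "built"
[3,4] (S\N)\(NP\S)  lex  "quickly"
[2,4] S\N  <  k=3
[0,4] S  <  k=2
[4,5] (S/(NP\S))\S  lex  "with"
[0,5] S/(NP\S)  <  k=4
[5,6] (NP\S)/S  lex  "found"
[6,7] S  lex  "liked"
[5,7] NP\S  >  k=6
[0,7] S  >  k=5

[0,7] S   >
  [0,5] S/(NP\S)   <
    [0,4] S   <
      [0,2] N   <
        [0,1] "a" : NP
        [1,2] "clearly" : N\NP
      [2,4] S\N   <
        [2,3] "built" : NP\S
        [3,4] "quickly" : (S\N)\(NP\S)
    [4,5] "with" : (S/(NP\S))\S
  [5,7] NP\S   >
    [5,6] "found" : (NP\S)/S
    [6,7] "liked" : S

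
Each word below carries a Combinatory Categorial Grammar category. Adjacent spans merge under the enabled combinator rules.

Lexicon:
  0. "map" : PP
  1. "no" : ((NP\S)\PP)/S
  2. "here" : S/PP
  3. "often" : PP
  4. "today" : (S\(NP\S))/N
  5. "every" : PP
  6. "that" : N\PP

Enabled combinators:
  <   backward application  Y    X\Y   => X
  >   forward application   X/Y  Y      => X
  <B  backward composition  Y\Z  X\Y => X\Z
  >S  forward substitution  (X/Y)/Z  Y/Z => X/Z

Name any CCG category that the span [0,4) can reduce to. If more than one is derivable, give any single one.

[0,7] S   <
  [0,4] NP\S   <
    [0,1] "map" : PP
    [1,4] (NP\S)\PP   >
      [1,2] "no" : ((NP\S)\PP)/S
      [2,4] S   >
        [2,3] "here" : S/PP
        [3,4] "often" : PP
  [4,7] S\(NP\S)   >
    [4,5] "today" : (S\(NP\S))/N
    [5,7] N   <
      [5,6] "every" : PP
      [6,7] "that" : N\PP

NP\S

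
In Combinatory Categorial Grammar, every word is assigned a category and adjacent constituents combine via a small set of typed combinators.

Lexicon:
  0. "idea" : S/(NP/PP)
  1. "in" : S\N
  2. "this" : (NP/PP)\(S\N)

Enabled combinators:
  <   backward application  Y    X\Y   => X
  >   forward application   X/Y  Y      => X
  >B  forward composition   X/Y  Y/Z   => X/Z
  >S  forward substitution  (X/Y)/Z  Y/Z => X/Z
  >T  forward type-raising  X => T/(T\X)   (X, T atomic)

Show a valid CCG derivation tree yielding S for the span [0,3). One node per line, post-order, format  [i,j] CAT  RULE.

[0,1] S/(NP/PP)  lex  "idea"
[1,2] S\N  lex  "in"
[2,3] (NP/PP)\(S\N)  lex  "this"
[1,3] NP/PP  <  k=2
[0,3] S  >  k=1

[0,3] S   >
  [0,1] "idea" : S/(NP/PP)
  [1,3] NP/PP   <
    [1,2] "in" : S\N
    [2,3] "this" : (NP/PP)\(S\N)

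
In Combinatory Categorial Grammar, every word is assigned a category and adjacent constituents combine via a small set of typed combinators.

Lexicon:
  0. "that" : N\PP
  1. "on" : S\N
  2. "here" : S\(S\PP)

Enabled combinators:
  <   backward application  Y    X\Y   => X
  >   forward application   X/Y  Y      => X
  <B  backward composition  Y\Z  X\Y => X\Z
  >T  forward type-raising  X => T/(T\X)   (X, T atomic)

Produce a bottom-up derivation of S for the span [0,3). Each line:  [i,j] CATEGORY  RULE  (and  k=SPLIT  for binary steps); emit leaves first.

[0,3] S   <
  [0,2] S\PP   <B
    [0,1] "that" : N\PP
    [1,2] "on" : S\N
  [2,3] "here" : S\(S\PP)

[0,1] N\PP  lex  "that"
[1,2] S\N  lex  "on"
[0,2] S\PP  <B  k=1
[2,3] S\(S\PP)  lex  "here"
[0,3] S  <  k=2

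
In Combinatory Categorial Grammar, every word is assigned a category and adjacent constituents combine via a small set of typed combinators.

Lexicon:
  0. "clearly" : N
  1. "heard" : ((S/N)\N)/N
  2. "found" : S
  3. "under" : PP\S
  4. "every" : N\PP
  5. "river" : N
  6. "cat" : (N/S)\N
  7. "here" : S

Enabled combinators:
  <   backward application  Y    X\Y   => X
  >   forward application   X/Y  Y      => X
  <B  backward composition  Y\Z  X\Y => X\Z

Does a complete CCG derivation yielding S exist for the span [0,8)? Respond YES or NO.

YES

[0,8] S   >
  [0,5] S/N   <
    [0,1] "clearly" : N
    [1,5] (S/N)\N   >
      [1,2] "heard" : ((S/N)\N)/N
      [2,5] N   <
        [2,3] "found" : S
        [3,5] N\S   <B
          [3,4] "under" : PP\S
          [4,5] "every" : N\PP
  [5,8] N   >
    [5,7] N/S   <
      [5,6] "river" : N
      [6,7] "cat" : (N/S)\N
    [7,8] "here" : S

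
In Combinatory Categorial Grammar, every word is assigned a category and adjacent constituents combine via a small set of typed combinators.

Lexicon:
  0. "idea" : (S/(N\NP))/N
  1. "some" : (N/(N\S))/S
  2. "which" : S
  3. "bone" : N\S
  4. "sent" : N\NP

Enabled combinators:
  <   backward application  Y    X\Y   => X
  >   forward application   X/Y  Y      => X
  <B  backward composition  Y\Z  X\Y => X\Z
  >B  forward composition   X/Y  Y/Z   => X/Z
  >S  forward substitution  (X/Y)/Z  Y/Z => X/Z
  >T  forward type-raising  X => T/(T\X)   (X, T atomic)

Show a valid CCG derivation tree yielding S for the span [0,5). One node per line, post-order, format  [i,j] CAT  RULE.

[0,5] S   >
  [0,4] S/(N\NP)   >
    [0,1] "idea" : (S/(N\NP))/N
    [1,4] N   >
      [1,3] N/(N\S)   >
        [1,2] "some" : (N/(N\S))/S
        [2,3] "which" : S
      [3,4] "bone" : N\S
  [4,5] "sent" : N\NP

[0,1] (S/(N\NP))/N  lex  "idea"
[1,2] (N/(N\S))/S  lex  "some"
[2,3] S  lex  "which"
[1,3] N/(N\S)  >  k=2
[3,4] N\S  lex  "bone"
[1,4] N  >  k=3
[0,4] S/(N\NP)  >  k=1
[4,5] N\NP  lex  "sent"
[0,5] S  >  k=4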